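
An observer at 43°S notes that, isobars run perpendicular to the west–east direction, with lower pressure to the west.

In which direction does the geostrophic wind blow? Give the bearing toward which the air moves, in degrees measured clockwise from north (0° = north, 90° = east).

The pressure-gradient force points toward the west (bearing 270°).
Geostrophic balance: in the Southern Hemisphere the Coriolis force deflects motion to the left, so the geostrophic wind blows 90° to the left of the pressure-gradient force (low pressure on the right).
Rotating 270° by 90° counterclockwise gives 180° — the wind blows toward the south.

180°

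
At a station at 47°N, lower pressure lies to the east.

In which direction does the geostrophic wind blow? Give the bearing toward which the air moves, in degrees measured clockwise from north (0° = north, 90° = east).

The pressure-gradient force points toward the east (bearing 090°).
Geostrophic balance: in the Northern Hemisphere the Coriolis force deflects motion to the right, so the geostrophic wind blows 90° to the right of the pressure-gradient force (low pressure on the left).
Rotating 090° by 90° clockwise gives 180° — the wind blows toward the south.

180°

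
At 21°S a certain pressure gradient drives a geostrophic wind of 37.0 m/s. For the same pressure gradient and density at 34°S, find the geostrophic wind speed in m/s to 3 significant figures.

23.7 m/s

With the same pressure gradient and density, V_g ∝ 1/f ∝ 1/sin φ.
V₂ = V₁ · sin φ₁ / sin φ₂ = 37.0 × sin 21° / sin 34°
V₂ = 37.0 × 0.3584/0.5592 = 23.7 m/s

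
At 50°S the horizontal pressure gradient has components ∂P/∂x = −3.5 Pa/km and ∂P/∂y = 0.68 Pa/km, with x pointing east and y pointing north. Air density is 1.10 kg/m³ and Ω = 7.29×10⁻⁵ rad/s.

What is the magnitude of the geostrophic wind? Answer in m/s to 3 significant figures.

29.0 m/s

Coriolis parameter at 50°S:
f = 2Ω sin φ = 2 × 7.29×10⁻⁵ × sin 50° = 1.12×10⁻⁴ s⁻¹
In the Southern Hemisphere f is negative: f = −1.12×10⁻⁴ s⁻¹.
Component geostrophic relations (x east, y north):
u_g = −(1/(fρ)) ∂P/∂y,  v_g = (1/(fρ)) ∂P/∂x
u_g = −(0.68×10⁻³)/(−1.12×10⁻⁴ × 1.10) = 5.53 m/s;  v_g = (−3.5×10⁻³)/(−1.12×10⁻⁴ × 1.10) = 28.5 m/s
|V_g| = √(u_g² + v_g²) = 29.0 m/s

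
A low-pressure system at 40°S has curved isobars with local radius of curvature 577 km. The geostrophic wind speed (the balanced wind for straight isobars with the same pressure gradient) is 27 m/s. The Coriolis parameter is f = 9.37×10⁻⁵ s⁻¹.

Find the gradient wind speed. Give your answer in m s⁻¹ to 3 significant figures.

19.8 m s⁻¹

Around a low, centrifugal force acts outward with Coriolis, so pressure-gradient force balances both:
(1/ρ)|∂P/∂n| = fV + V²/R  →  V² + fR·V − fR·V_g = 0
With fR = 9.37×10⁻⁵ × 577×10³ m = 54.1 m/s:
V = [−fR + √((fR)² + 4 fR V_g)]/2 = [−54.1 + √(54.1² + 4×54.1×27)]/2 = 19.8 m/s
Subgeostrophic (V < V_g = 27 m/s), as expected around a low.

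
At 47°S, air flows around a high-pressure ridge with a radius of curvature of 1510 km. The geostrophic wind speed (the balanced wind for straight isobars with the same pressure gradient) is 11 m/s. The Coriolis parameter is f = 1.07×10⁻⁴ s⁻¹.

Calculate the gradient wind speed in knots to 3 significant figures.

Around a high, pressure-gradient force acts outward with centrifugal, so Coriolis balances both:
fV = (1/ρ)|∂P/∂n| + V²/R  →  V² − fR·V + fR·V_g = 0
With fR = 1.07×10⁻⁴ × 1510×10³ m = 162 m/s:
V = [fR − √((fR)² − 4 fR V_g)]/2 = [162 − √(162² − 4×162×11)]/2 = 11.9 m/s
Supergeostrophic (V > V_g = 11 m/s), as expected around a high.
Converting: 11.9 m/s × 1.944 = 23.1 knots

23.1 knots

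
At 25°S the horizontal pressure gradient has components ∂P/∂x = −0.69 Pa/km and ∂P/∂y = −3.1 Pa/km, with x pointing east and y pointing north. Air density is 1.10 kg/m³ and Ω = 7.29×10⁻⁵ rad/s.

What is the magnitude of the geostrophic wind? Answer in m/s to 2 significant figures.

Coriolis parameter at 25°S:
f = 2Ω sin φ = 2 × 7.29×10⁻⁵ × sin 25° = 6.16×10⁻⁵ s⁻¹
In the Southern Hemisphere f is negative: f = −6.16×10⁻⁵ s⁻¹.
Component geostrophic relations (x east, y north):
u_g = −(1/(fρ)) ∂P/∂y,  v_g = (1/(fρ)) ∂P/∂x
u_g = −(−3.1×10⁻³)/(−6.16×10⁻⁵ × 1.10) = −45.7 m/s;  v_g = (−0.69×10⁻³)/(−6.16×10⁻⁵ × 1.10) = 10.2 m/s
|V_g| = √(u_g² + v_g²) = 46.9 m/s

47 m/s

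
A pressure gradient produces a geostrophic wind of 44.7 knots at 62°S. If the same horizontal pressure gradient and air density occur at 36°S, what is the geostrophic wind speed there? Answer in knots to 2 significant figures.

With the same pressure gradient and density, V_g ∝ 1/f ∝ 1/sin φ.
V₂ = V₁ · sin φ₁ / sin φ₂ = 44.7 × sin 62° / sin 36°
V₂ = 44.7 × 0.8829/0.5878 = 67 knots

67 knots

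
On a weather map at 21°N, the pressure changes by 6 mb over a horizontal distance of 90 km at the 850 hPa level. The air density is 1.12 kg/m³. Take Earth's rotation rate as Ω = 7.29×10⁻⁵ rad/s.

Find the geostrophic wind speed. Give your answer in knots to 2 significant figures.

220 knots

Coriolis parameter at 21°N:
f = 2Ω sin φ = 2 × 7.29×10⁻⁵ × sin 21° = 5.23×10⁻⁵ s⁻¹
Pressure gradient: |∂P/∂n| = 600 Pa / 90000 m = 6.67×10⁻³ Pa/m
Geostrophic balance (pressure-gradient force = Coriolis force):
V_g = (1/(fρ)) |∂P/∂n| = 6.67×10⁻³ / (5.23×10⁻⁵ × 1.12) = 114 m/s
Converting: 114 m/s × 1.944 = 220 knots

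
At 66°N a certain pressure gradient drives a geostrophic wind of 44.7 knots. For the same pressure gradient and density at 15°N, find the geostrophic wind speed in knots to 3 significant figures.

With the same pressure gradient and density, V_g ∝ 1/f ∝ 1/sin φ.
V₂ = V₁ · sin φ₁ / sin φ₂ = 44.7 × sin 66° / sin 15°
V₂ = 44.7 × 0.9135/0.2588 = 158 knots

158 knots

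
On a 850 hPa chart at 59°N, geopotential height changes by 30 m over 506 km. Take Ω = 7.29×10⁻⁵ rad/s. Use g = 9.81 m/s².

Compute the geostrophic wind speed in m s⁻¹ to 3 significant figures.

4.65 m s⁻¹

Coriolis parameter at 59°N:
f = 2Ω sin φ = 2 × 7.29×10⁻⁵ × sin 59° = 1.25×10⁻⁴ s⁻¹
Height gradient: |∂Z/∂n| = 30 m / 506000 m = 5.93×10⁻⁵
On a pressure surface, geostrophic balance gives V_g = (g/f)|∂Z/∂n|:
V_g = 9.81 × 5.93×10⁻⁵ / 1.25×10⁻⁴ = 4.65 m/s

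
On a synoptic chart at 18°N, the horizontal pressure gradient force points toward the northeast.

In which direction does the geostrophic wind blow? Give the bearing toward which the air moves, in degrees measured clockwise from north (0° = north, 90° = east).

135°

The pressure-gradient force points toward the northeast (bearing 045°).
Geostrophic balance: in the Northern Hemisphere the Coriolis force deflects motion to the right, so the geostrophic wind blows 90° to the right of the pressure-gradient force (low pressure on the left).
Rotating 045° by 90° clockwise gives 135° — the wind blows toward the southeast.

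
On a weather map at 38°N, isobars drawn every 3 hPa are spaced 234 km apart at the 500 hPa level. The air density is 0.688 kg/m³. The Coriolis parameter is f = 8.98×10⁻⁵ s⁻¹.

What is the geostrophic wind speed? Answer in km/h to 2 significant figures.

75 km/h

Pressure gradient: |∂P/∂n| = 300 Pa / 234000 m = 1.28×10⁻³ Pa/m
Geostrophic balance (pressure-gradient force = Coriolis force):
V_g = (1/(fρ)) |∂P/∂n| = 1.28×10⁻³ / (8.98×10⁻⁵ × 0.688) = 20.8 m/s
Converting: 20.8 m/s × 3.6 = 75 km/h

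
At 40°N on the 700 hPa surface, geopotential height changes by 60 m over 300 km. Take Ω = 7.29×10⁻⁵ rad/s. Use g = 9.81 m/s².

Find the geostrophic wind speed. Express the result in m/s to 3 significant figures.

20.9 m/s

Coriolis parameter at 40°N:
f = 2Ω sin φ = 2 × 7.29×10⁻⁵ × sin 40° = 9.37×10⁻⁵ s⁻¹
Height gradient: |∂Z/∂n| = 60 m / 300000 m = 2.00×10⁻⁴
On a pressure surface, geostrophic balance gives V_g = (g/f)|∂Z/∂n|:
V_g = 9.81 × 2.00×10⁻⁴ / 9.37×10⁻⁵ = 20.9 m/s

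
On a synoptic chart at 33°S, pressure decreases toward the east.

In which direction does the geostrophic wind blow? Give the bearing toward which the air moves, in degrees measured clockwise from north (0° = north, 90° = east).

The pressure-gradient force points toward the east (bearing 090°).
Geostrophic balance: in the Southern Hemisphere the Coriolis force deflects motion to the left, so the geostrophic wind blows 90° to the left of the pressure-gradient force (low pressure on the right).
Rotating 090° by 90° counterclockwise gives 000° — the wind blows toward the north.

000°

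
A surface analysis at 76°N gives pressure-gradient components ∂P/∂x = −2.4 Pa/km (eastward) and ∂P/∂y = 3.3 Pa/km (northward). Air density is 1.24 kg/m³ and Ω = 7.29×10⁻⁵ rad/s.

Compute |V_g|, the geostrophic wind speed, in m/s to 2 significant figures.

23 m/s

Coriolis parameter at 76°N:
f = 2Ω sin φ = 2 × 7.29×10⁻⁵ × sin 76° = 1.41×10⁻⁴ s⁻¹
Component geostrophic relations (x east, y north):
u_g = −(1/(fρ)) ∂P/∂y,  v_g = (1/(fρ)) ∂P/∂x
u_g = −(3.3×10⁻³)/(1.41×10⁻⁴ × 1.24) = −18.8 m/s;  v_g = (−2.4×10⁻³)/(1.41×10⁻⁴ × 1.24) = −13.7 m/s
|V_g| = √(u_g² + v_g²) = 23.3 m/s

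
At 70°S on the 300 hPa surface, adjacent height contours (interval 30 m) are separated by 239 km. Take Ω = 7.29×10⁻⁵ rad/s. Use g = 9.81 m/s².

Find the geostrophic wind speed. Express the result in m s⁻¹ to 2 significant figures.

Coriolis parameter at 70°S:
f = 2Ω sin φ = 2 × 7.29×10⁻⁵ × sin 70° = 1.37×10⁻⁴ s⁻¹
Height gradient: |∂Z/∂n| = 30 m / 239000 m = 1.26×10⁻⁴
On a pressure surface, geostrophic balance gives V_g = (g/f)|∂Z/∂n|:
V_g = 9.81 × 1.26×10⁻⁴ / 1.37×10⁻⁴ = 8.99 m/s

9.0 m s⁻¹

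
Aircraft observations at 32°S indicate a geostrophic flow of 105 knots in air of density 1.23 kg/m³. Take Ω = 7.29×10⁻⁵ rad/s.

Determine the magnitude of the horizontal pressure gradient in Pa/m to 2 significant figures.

Coriolis parameter at 32°S:
f = 2Ω sin φ = 2 × 7.29×10⁻⁵ × sin 32° = 7.73×10⁻⁵ s⁻¹
Wind speed in SI: 105 knots = 54.0 m/s
Geostrophic balance rearranged: |∂P/∂n| = f ρ V_g
|∂P/∂n| = 7.73×10⁻⁵ × 1.23 × 54.0 = 5.13×10⁻³ Pa/m

5.1×10⁻³ Pa/m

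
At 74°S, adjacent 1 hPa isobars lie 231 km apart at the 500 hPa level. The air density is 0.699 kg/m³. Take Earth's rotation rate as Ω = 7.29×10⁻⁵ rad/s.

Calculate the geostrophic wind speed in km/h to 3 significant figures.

Coriolis parameter at 74°S:
f = 2Ω sin φ = 2 × 7.29×10⁻⁵ × sin 74° = 1.40×10⁻⁴ s⁻¹
Pressure gradient: |∂P/∂n| = 100 Pa / 231000 m = 4.33×10⁻⁴ Pa/m
Geostrophic balance (pressure-gradient force = Coriolis force):
V_g = (1/(fρ)) |∂P/∂n| = 4.33×10⁻⁴ / (1.40×10⁻⁴ × 0.699) = 4.42 m/s
Converting: 4.42 m/s × 3.6 = 15.9 km/h

15.9 km/h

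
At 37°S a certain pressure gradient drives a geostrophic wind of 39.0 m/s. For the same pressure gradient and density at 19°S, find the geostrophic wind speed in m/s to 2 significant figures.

72 m/s

With the same pressure gradient and density, V_g ∝ 1/f ∝ 1/sin φ.
V₂ = V₁ · sin φ₁ / sin φ₂ = 39.0 × sin 37° / sin 19°
V₂ = 39.0 × 0.6018/0.3256 = 72 m/s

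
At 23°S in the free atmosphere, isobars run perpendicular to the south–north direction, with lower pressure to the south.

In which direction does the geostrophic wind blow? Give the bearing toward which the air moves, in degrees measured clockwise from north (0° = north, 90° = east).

The pressure-gradient force points toward the south (bearing 180°).
Geostrophic balance: in the Southern Hemisphere the Coriolis force deflects motion to the left, so the geostrophic wind blows 90° to the left of the pressure-gradient force (low pressure on the right).
Rotating 180° by 90° counterclockwise gives 090° — the wind blows toward the east.

090°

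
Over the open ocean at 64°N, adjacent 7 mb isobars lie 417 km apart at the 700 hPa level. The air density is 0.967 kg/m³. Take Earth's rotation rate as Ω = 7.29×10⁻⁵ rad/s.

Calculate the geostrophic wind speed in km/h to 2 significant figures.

Coriolis parameter at 64°N:
f = 2Ω sin φ = 2 × 7.29×10⁻⁵ × sin 64° = 1.31×10⁻⁴ s⁻¹
Pressure gradient: |∂P/∂n| = 700 Pa / 417000 m = 1.68×10⁻³ Pa/m
Geostrophic balance (pressure-gradient force = Coriolis force):
V_g = (1/(fρ)) |∂P/∂n| = 1.68×10⁻³ / (1.31×10⁻⁴ × 0.967) = 13.2 m/s
Converting: 13.2 m/s × 3.6 = 48 km/h

48 km/h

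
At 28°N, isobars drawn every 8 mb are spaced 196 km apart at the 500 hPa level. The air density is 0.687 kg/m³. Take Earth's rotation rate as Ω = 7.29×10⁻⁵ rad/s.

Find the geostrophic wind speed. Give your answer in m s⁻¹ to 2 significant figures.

87 m s⁻¹

Coriolis parameter at 28°N:
f = 2Ω sin φ = 2 × 7.29×10⁻⁵ × sin 28° = 6.84×10⁻⁵ s⁻¹
Pressure gradient: |∂P/∂n| = 800 Pa / 196000 m = 4.08×10⁻³ Pa/m
Geostrophic balance (pressure-gradient force = Coriolis force):
V_g = (1/(fρ)) |∂P/∂n| = 4.08×10⁻³ / (6.84×10⁻⁵ × 0.687) = 86.8 m/s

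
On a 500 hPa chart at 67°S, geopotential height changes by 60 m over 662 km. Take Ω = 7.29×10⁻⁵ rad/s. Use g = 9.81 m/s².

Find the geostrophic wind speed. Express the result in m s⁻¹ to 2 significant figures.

Coriolis parameter at 67°S:
f = 2Ω sin φ = 2 × 7.29×10⁻⁵ × sin 67° = 1.34×10⁻⁴ s⁻¹
Height gradient: |∂Z/∂n| = 60 m / 662000 m = 9.06×10⁻⁵
On a pressure surface, geostrophic balance gives V_g = (g/f)|∂Z/∂n|:
V_g = 9.81 × 9.06×10⁻⁵ / 1.34×10⁻⁴ = 6.62 m/s

6.6 m s⁻¹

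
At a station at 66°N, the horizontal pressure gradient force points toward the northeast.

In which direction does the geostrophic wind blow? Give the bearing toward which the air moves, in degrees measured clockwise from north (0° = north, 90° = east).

135°

The pressure-gradient force points toward the northeast (bearing 045°).
Geostrophic balance: in the Northern Hemisphere the Coriolis force deflects motion to the right, so the geostrophic wind blows 90° to the right of the pressure-gradient force (low pressure on the left).
Rotating 045° by 90° clockwise gives 135° — the wind blows toward the southeast.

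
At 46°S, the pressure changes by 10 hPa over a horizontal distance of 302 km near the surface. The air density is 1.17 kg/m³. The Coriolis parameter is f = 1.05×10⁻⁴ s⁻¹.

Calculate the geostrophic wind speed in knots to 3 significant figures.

52.4 knots

Pressure gradient: |∂P/∂n| = 1000 Pa / 302000 m = 3.31×10⁻³ Pa/m
Geostrophic balance (pressure-gradient force = Coriolis force):
V_g = (1/(fρ)) |∂P/∂n| = 3.31×10⁻³ / (1.05×10⁻⁴ × 1.17) = 27.0 m/s
Converting: 27.0 m/s × 1.944 = 52.4 knots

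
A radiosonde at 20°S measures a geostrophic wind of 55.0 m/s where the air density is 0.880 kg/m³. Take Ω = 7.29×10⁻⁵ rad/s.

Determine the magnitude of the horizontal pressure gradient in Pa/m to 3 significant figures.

Coriolis parameter at 20°S:
f = 2Ω sin φ = 2 × 7.29×10⁻⁵ × sin 20° = 4.99×10⁻⁵ s⁻¹
Geostrophic balance rearranged: |∂P/∂n| = f ρ V_g
|∂P/∂n| = 4.99×10⁻⁵ × 0.880 × 55.0 = 2.41×10⁻³ Pa/m

2.41×10⁻³ Pa/m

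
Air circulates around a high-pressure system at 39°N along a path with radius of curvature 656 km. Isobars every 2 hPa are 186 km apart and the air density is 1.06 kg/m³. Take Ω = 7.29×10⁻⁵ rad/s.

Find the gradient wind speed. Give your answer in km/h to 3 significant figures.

52.5 km/h

Coriolis parameter at 39°N:
f = 2Ω sin φ = 2 × 7.29×10⁻⁵ × sin 39° = 9.18×10⁻⁵ s⁻¹
Pressure gradient: |∂P/∂n| = 200 Pa / 186000 m = 1.08×10⁻³ Pa/m
Geostrophic speed: V_g = |∂P/∂n|/(fρ) = 1.08×10⁻³/(9.18×10⁻⁵ × 1.06) = 11.1 m/s
Around a high, pressure-gradient force acts outward with centrifugal, so Coriolis balances both:
fV = (1/ρ)|∂P/∂n| + V²/R  →  V² − fR·V + fR·V_g = 0
With fR = 9.18×10⁻⁵ × 656×10³ m = 60.2 m/s:
V = [fR − √((fR)² − 4 fR V_g)]/2 = [60.2 − √(60.2² − 4×60.2×11.1)]/2 = 14.6 m/s
Supergeostrophic (V > V_g = 11.1 m/s), as expected around a high.
Converting: 14.6 m/s × 3.6 = 52.5 km/h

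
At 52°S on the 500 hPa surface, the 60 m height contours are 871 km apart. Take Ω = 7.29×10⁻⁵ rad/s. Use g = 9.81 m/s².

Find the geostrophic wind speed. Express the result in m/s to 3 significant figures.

5.88 m/s

Coriolis parameter at 52°S:
f = 2Ω sin φ = 2 × 7.29×10⁻⁵ × sin 52° = 1.15×10⁻⁴ s⁻¹
Height gradient: |∂Z/∂n| = 60 m / 871000 m = 6.89×10⁻⁵
On a pressure surface, geostrophic balance gives V_g = (g/f)|∂Z/∂n|:
V_g = 9.81 × 6.89×10⁻⁵ / 1.15×10⁻⁴ = 5.88 m/s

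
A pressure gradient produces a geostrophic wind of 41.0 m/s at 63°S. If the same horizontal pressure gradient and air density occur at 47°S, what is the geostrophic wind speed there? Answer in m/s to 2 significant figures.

With the same pressure gradient and density, V_g ∝ 1/f ∝ 1/sin φ.
V₂ = V₁ · sin φ₁ / sin φ₂ = 41.0 × sin 63° / sin 47°
V₂ = 41.0 × 0.8910/0.7314 = 50 m/s

50 m/s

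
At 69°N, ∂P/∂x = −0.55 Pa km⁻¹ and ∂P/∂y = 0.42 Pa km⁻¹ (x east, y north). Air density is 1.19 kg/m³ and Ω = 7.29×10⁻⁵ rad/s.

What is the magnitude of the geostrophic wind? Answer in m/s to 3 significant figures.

4.27 m/s

Coriolis parameter at 69°N:
f = 2Ω sin φ = 2 × 7.29×10⁻⁵ × sin 69° = 1.36×10⁻⁴ s⁻¹
Component geostrophic relations (x east, y north):
u_g = −(1/(fρ)) ∂P/∂y,  v_g = (1/(fρ)) ∂P/∂x
u_g = −(0.42×10⁻³)/(1.36×10⁻⁴ × 1.19) = −2.59 m/s;  v_g = (−0.55×10⁻³)/(1.36×10⁻⁴ × 1.19) = −3.40 m/s
|V_g| = √(u_g² + v_g²) = 4.27 m/s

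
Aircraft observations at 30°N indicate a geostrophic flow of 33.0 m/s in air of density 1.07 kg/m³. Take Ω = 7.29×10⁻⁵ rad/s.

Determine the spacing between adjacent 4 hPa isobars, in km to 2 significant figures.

Coriolis parameter at 30°N:
f = 2Ω sin φ = 2 × 7.29×10⁻⁵ × sin 30° = 7.29×10⁻⁵ s⁻¹
Geostrophic balance rearranged: |∂P/∂n| = f ρ V_g
|∂P/∂n| = 7.29×10⁻⁵ × 1.07 × 33.0 = 2.57×10⁻³ Pa/m
Isobar spacing: Δn = ΔP/|∂P/∂n| = 400 Pa / 2.57×10⁻³ Pa/m = 155394 m ≈ 160 km

160 km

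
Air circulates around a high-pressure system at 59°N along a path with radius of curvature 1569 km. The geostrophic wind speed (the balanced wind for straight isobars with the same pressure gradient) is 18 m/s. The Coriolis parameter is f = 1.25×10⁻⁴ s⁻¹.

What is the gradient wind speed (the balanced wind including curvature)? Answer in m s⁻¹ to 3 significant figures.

20.0 m s⁻¹

Around a high, pressure-gradient force acts outward with centrifugal, so Coriolis balances both:
fV = (1/ρ)|∂P/∂n| + V²/R  →  V² − fR·V + fR·V_g = 0
With fR = 1.25×10⁻⁴ × 1569×10³ m = 196 m/s:
V = [fR − √((fR)² − 4 fR V_g)]/2 = [196 − √(196² − 4×196×18)]/2 = 20 m/s
Supergeostrophic (V > V_g = 18 m/s), as expected around a high.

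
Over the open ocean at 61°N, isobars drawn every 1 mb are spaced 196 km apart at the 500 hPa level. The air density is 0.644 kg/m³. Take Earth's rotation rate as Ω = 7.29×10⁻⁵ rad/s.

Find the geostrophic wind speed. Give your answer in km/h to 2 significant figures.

22 km/h

Coriolis parameter at 61°N:
f = 2Ω sin φ = 2 × 7.29×10⁻⁵ × sin 61° = 1.28×10⁻⁴ s⁻¹
Pressure gradient: |∂P/∂n| = 100 Pa / 196000 m = 5.10×10⁻⁴ Pa/m
Geostrophic balance (pressure-gradient force = Coriolis force):
V_g = (1/(fρ)) |∂P/∂n| = 5.10×10⁻⁴ / (1.28×10⁻⁴ × 0.644) = 6.21 m/s
Converting: 6.21 m/s × 3.6 = 22 km/h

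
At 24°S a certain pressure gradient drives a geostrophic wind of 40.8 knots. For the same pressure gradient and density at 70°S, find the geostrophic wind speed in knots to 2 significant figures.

With the same pressure gradient and density, V_g ∝ 1/f ∝ 1/sin φ.
V₂ = V₁ · sin φ₁ / sin φ₂ = 40.8 × sin 24° / sin 70°
V₂ = 40.8 × 0.4067/0.9397 = 18 knots

18 knots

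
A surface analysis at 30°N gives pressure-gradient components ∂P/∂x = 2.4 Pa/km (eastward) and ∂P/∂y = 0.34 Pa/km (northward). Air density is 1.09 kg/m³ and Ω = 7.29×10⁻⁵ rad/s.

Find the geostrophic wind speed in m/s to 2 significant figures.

31 m/s

Coriolis parameter at 30°N:
f = 2Ω sin φ = 2 × 7.29×10⁻⁵ × sin 30° = 7.29×10⁻⁵ s⁻¹
Component geostrophic relations (x east, y north):
u_g = −(1/(fρ)) ∂P/∂y,  v_g = (1/(fρ)) ∂P/∂x
u_g = −(0.34×10⁻³)/(7.29×10⁻⁵ × 1.09) = −4.28 m/s;  v_g = (2.4×10⁻³)/(7.29×10⁻⁵ × 1.09) = 30.2 m/s
|V_g| = √(u_g² + v_g²) = 30.5 m/s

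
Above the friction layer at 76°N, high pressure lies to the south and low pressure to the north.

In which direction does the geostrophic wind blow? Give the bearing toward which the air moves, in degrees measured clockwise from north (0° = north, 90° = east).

The pressure-gradient force points toward the north (bearing 000°).
Geostrophic balance: in the Northern Hemisphere the Coriolis force deflects motion to the right, so the geostrophic wind blows 90° to the right of the pressure-gradient force (low pressure on the left).
Rotating 000° by 90° clockwise gives 090° — the wind blows toward the east.

090°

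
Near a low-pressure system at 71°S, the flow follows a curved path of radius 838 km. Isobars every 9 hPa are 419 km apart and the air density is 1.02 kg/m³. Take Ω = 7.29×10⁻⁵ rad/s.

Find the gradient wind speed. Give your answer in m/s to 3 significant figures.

Coriolis parameter at 71°S:
f = 2Ω sin φ = 2 × 7.29×10⁻⁵ × sin 71° = 1.38×10⁻⁴ s⁻¹
Pressure gradient: |∂P/∂n| = 900 Pa / 419000 m = 2.15×10⁻³ Pa/m
Geostrophic speed: V_g = |∂P/∂n|/(fρ) = 2.15×10⁻³/(1.38×10⁻⁴ × 1.02) = 15.3 m/s
Around a low, centrifugal force acts outward with Coriolis, so pressure-gradient force balances both:
(1/ρ)|∂P/∂n| = fV + V²/R  →  V² + fR·V − fR·V_g = 0
With fR = 1.38×10⁻⁴ × 838×10³ m = 116 m/s:
V = [−fR + √((fR)² + 4 fR V_g)]/2 = [−116 + √(116² + 4×116×15.3)]/2 = 13.7 m/s
Subgeostrophic (V < V_g = 15.3 m/s), as expected around a low.

13.7 m/s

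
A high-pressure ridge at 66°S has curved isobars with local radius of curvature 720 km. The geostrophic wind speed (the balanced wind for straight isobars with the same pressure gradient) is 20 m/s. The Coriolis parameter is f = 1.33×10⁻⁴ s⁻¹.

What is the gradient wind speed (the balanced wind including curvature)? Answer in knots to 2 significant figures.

Around a high, pressure-gradient force acts outward with centrifugal, so Coriolis balances both:
fV = (1/ρ)|∂P/∂n| + V²/R  →  V² − fR·V + fR·V_g = 0
With fR = 1.33×10⁻⁴ × 720×10³ m = 95.8 m/s:
V = [fR − √((fR)² − 4 fR V_g)]/2 = [95.8 − √(95.8² − 4×95.8×20)]/2 = 28.5 m/s
Supergeostrophic (V > V_g = 20 m/s), as expected around a high.
Converting: 28.5 m/s × 1.944 = 55 knots

55 knots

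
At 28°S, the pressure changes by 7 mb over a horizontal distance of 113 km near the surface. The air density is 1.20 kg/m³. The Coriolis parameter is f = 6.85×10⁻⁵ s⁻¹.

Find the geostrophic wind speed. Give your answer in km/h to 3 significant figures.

271 km/h

Pressure gradient: |∂P/∂n| = 700 Pa / 113000 m = 6.19×10⁻³ Pa/m
Geostrophic balance (pressure-gradient force = Coriolis force):
V_g = (1/(fρ)) |∂P/∂n| = 6.19×10⁻³ / (6.85×10⁻⁵ × 1.20) = 75.4 m/s
Converting: 75.4 m/s × 3.6 = 271 km/h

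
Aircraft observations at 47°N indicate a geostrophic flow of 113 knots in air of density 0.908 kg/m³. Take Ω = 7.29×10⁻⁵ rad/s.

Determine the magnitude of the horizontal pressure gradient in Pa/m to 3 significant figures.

Coriolis parameter at 47°N:
f = 2Ω sin φ = 2 × 7.29×10⁻⁵ × sin 47° = 1.07×10⁻⁴ s⁻¹
Wind speed in SI: 113 knots = 58.1 m/s
Geostrophic balance rearranged: |∂P/∂n| = f ρ V_g
|∂P/∂n| = 1.07×10⁻⁴ × 0.908 × 58.1 = 5.63×10⁻³ Pa/m

5.63×10⁻³ Pa/m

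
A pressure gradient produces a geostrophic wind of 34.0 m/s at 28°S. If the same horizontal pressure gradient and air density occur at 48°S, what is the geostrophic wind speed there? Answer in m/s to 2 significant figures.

With the same pressure gradient and density, V_g ∝ 1/f ∝ 1/sin φ.
V₂ = V₁ · sin φ₁ / sin φ₂ = 34.0 × sin 28° / sin 48°
V₂ = 34.0 × 0.4695/0.7431 = 21 m/s

21 m/s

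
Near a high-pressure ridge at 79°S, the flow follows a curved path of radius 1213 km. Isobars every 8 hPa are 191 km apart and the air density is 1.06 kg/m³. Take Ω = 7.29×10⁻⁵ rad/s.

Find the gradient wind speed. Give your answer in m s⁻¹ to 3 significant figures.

Coriolis parameter at 79°S:
f = 2Ω sin φ = 2 × 7.29×10⁻⁵ × sin 79° = 1.43×10⁻⁴ s⁻¹
Pressure gradient: |∂P/∂n| = 800 Pa / 191000 m = 4.19×10⁻³ Pa/m
Geostrophic speed: V_g = |∂P/∂n|/(fρ) = 4.19×10⁻³/(1.43×10⁻⁴ × 1.06) = 27.6 m/s
Around a high, pressure-gradient force acts outward with centrifugal, so Coriolis balances both:
fV = (1/ρ)|∂P/∂n| + V²/R  →  V² − fR·V + fR·V_g = 0
With fR = 1.43×10⁻⁴ × 1213×10³ m = 174 m/s:
V = [fR − √((fR)² − 4 fR V_g)]/2 = [174 − √(174² − 4×174×27.6)]/2 = 34.4 m/s
Supergeostrophic (V > V_g = 27.6 m/s), as expected around a high.

34.4 m s⁻¹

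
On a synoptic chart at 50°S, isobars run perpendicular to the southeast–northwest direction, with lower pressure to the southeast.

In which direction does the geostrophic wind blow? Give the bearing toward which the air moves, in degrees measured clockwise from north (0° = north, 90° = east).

045°

The pressure-gradient force points toward the southeast (bearing 135°).
Geostrophic balance: in the Southern Hemisphere the Coriolis force deflects motion to the left, so the geostrophic wind blows 90° to the left of the pressure-gradient force (low pressure on the right).
Rotating 135° by 90° counterclockwise gives 045° — the wind blows toward the northeast.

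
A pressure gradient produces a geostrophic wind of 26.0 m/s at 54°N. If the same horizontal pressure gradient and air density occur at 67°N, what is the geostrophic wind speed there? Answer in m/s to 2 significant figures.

23 m/s

With the same pressure gradient and density, V_g ∝ 1/f ∝ 1/sin φ.
V₂ = V₁ · sin φ₁ / sin φ₂ = 26.0 × sin 54° / sin 67°
V₂ = 26.0 × 0.8090/0.9205 = 23 m/s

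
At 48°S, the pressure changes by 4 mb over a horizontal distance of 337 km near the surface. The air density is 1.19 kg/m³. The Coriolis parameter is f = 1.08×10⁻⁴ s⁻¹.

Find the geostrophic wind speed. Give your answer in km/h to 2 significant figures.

33 km/h

Pressure gradient: |∂P/∂n| = 400 Pa / 337000 m = 1.19×10⁻³ Pa/m
Geostrophic balance (pressure-gradient force = Coriolis force):
V_g = (1/(fρ)) |∂P/∂n| = 1.19×10⁻³ / (1.08×10⁻⁴ × 1.19) = 9.24 m/s
Converting: 9.24 m/s × 3.6 = 33 km/h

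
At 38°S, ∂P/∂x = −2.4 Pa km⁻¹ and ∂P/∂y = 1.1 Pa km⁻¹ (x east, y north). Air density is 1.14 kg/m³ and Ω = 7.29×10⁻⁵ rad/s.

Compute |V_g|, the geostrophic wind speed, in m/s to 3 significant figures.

25.8 m/s

Coriolis parameter at 38°S:
f = 2Ω sin φ = 2 × 7.29×10⁻⁵ × sin 38° = 8.98×10⁻⁵ s⁻¹
In the Southern Hemisphere f is negative: f = −8.98×10⁻⁵ s⁻¹.
Component geostrophic relations (x east, y north):
u_g = −(1/(fρ)) ∂P/∂y,  v_g = (1/(fρ)) ∂P/∂x
u_g = −(1.1×10⁻³)/(−8.98×10⁻⁵ × 1.14) = 10.7 m/s;  v_g = (−2.4×10⁻³)/(−8.98×10⁻⁵ × 1.14) = 23.5 m/s
|V_g| = √(u_g² + v_g²) = 25.8 m/s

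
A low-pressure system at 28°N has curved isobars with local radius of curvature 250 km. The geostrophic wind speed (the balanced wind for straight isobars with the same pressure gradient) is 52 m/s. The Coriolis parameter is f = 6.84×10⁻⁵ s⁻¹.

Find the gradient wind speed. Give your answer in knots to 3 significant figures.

43.7 knots

Around a low, centrifugal force acts outward with Coriolis, so pressure-gradient force balances both:
(1/ρ)|∂P/∂n| = fV + V²/R  →  V² + fR·V − fR·V_g = 0
With fR = 6.84×10⁻⁵ × 250×10³ m = 17.1 m/s:
V = [−fR + √((fR)² + 4 fR V_g)]/2 = [−17.1 + √(17.1² + 4×17.1×52)]/2 = 22.5 m/s
Subgeostrophic (V < V_g = 52 m/s), as expected around a low.
Converting: 22.5 m/s × 1.944 = 43.7 knots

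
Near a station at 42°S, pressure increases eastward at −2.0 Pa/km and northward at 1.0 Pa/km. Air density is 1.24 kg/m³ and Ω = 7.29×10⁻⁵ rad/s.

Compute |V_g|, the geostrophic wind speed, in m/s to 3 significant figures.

Coriolis parameter at 42°S:
f = 2Ω sin φ = 2 × 7.29×10⁻⁵ × sin 42° = 9.76×10⁻⁵ s⁻¹
In the Southern Hemisphere f is negative: f = −9.76×10⁻⁵ s⁻¹.
Component geostrophic relations (x east, y north):
u_g = −(1/(fρ)) ∂P/∂y,  v_g = (1/(fρ)) ∂P/∂x
u_g = −(1.0×10⁻³)/(−9.76×10⁻⁵ × 1.24) = 8.27 m/s;  v_g = (−2.0×10⁻³)/(−9.76×10⁻⁵ × 1.24) = 16.5 m/s
|V_g| = √(u_g² + v_g²) = 18.5 m/s

18.5 m/s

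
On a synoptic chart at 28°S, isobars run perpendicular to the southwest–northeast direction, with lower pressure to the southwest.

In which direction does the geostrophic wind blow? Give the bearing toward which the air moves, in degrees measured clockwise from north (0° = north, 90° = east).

The pressure-gradient force points toward the southwest (bearing 225°).
Geostrophic balance: in the Southern Hemisphere the Coriolis force deflects motion to the left, so the geostrophic wind blows 90° to the left of the pressure-gradient force (low pressure on the right).
Rotating 225° by 90° counterclockwise gives 135° — the wind blows toward the southeast.

135°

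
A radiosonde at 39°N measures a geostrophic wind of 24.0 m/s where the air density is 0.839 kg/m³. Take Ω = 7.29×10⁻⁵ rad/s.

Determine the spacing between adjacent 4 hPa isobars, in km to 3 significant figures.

Coriolis parameter at 39°N:
f = 2Ω sin φ = 2 × 7.29×10⁻⁵ × sin 39° = 9.18×10⁻⁵ s⁻¹
Geostrophic balance rearranged: |∂P/∂n| = f ρ V_g
|∂P/∂n| = 9.18×10⁻⁵ × 0.839 × 24.0 = 1.85×10⁻³ Pa/m
Isobar spacing: Δn = ΔP/|∂P/∂n| = 400 Pa / 1.85×10⁻³ Pa/m = 216500 m ≈ 216 km

216 km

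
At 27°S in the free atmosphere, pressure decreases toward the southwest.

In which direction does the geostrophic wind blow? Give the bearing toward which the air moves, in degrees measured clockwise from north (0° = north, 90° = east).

The pressure-gradient force points toward the southwest (bearing 225°).
Geostrophic balance: in the Southern Hemisphere the Coriolis force deflects motion to the left, so the geostrophic wind blows 90° to the left of the pressure-gradient force (low pressure on the right).
Rotating 225° by 90° counterclockwise gives 135° — the wind blows toward the southeast.

135°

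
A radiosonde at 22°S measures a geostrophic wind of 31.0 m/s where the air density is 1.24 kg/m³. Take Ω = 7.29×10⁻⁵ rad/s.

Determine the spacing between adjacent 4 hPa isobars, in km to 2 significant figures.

190 km

Coriolis parameter at 22°S:
f = 2Ω sin φ = 2 × 7.29×10⁻⁵ × sin 22° = 5.46×10⁻⁵ s⁻¹
Geostrophic balance rearranged: |∂P/∂n| = f ρ V_g
|∂P/∂n| = 5.46×10⁻⁵ × 1.24 × 31.0 = 2.10×10⁻³ Pa/m
Isobar spacing: Δn = ΔP/|∂P/∂n| = 400 Pa / 2.10×10⁻³ Pa/m = 190521 m ≈ 190 km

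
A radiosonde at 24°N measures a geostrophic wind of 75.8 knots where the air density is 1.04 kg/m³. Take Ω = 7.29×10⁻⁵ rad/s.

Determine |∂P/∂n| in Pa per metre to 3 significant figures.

Coriolis parameter at 24°N:
f = 2Ω sin φ = 2 × 7.29×10⁻⁵ × sin 24° = 5.93×10⁻⁵ s⁻¹
Wind speed in SI: 75.8 knots = 39.0 m/s
Geostrophic balance rearranged: |∂P/∂n| = f ρ V_g
|∂P/∂n| = 5.93×10⁻⁵ × 1.04 × 39.0 = 2.40×10⁻³ Pa/m

2.40×10⁻³ Pa/m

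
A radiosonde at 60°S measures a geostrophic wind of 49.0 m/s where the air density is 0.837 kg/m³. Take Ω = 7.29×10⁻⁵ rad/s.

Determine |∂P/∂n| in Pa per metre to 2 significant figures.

Coriolis parameter at 60°S:
f = 2Ω sin φ = 2 × 7.29×10⁻⁵ × sin 60° = 1.26×10⁻⁴ s⁻¹
Geostrophic balance rearranged: |∂P/∂n| = f ρ V_g
|∂P/∂n| = 1.26×10⁻⁴ × 0.837 × 49.0 = 5.18×10⁻³ Pa/m

5.2×10⁻³ Pa/m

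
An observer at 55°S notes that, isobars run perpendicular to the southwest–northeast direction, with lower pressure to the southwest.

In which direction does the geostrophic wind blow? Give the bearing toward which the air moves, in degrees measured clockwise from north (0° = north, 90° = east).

135°

The pressure-gradient force points toward the southwest (bearing 225°).
Geostrophic balance: in the Southern Hemisphere the Coriolis force deflects motion to the left, so the geostrophic wind blows 90° to the left of the pressure-gradient force (low pressure on the right).
Rotating 225° by 90° counterclockwise gives 135° — the wind blows toward the southeast.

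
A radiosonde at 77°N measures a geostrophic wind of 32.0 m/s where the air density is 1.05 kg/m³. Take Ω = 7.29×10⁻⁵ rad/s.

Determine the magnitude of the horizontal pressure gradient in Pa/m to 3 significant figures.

Coriolis parameter at 77°N:
f = 2Ω sin φ = 2 × 7.29×10⁻⁵ × sin 77° = 1.42×10⁻⁴ s⁻¹
Geostrophic balance rearranged: |∂P/∂n| = f ρ V_g
|∂P/∂n| = 1.42×10⁻⁴ × 1.05 × 32.0 = 4.77×10⁻³ Pa/m

4.77×10⁻³ Pa/m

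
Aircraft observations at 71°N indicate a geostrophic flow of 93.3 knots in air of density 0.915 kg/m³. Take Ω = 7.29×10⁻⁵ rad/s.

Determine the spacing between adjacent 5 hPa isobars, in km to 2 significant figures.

Coriolis parameter at 71°N:
f = 2Ω sin φ = 2 × 7.29×10⁻⁵ × sin 71° = 1.38×10⁻⁴ s⁻¹
Wind speed in SI: 93.3 knots = 48.0 m/s
Geostrophic balance rearranged: |∂P/∂n| = f ρ V_g
|∂P/∂n| = 1.38×10⁻⁴ × 0.915 × 48.0 = 6.05×10⁻³ Pa/m
Isobar spacing: Δn = ΔP/|∂P/∂n| = 500 Pa / 6.05×10⁻³ Pa/m = 82585 m ≈ 83 km

83 km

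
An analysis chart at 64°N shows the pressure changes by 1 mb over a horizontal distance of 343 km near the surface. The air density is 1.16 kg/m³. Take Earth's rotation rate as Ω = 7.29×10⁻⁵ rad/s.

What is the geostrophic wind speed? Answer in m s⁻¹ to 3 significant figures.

Coriolis parameter at 64°N:
f = 2Ω sin φ = 2 × 7.29×10⁻⁵ × sin 64° = 1.31×10⁻⁴ s⁻¹
Pressure gradient: |∂P/∂n| = 100 Pa / 343000 m = 2.92×10⁻⁴ Pa/m
Geostrophic balance (pressure-gradient force = Coriolis force):
V_g = (1/(fρ)) |∂P/∂n| = 2.92×10⁻⁴ / (1.31×10⁻⁴ × 1.16) = 1.92 m/s

1.92 m s⁻¹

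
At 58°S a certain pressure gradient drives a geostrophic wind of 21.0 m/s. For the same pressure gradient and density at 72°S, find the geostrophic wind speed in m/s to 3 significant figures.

18.7 m/s

With the same pressure gradient and density, V_g ∝ 1/f ∝ 1/sin φ.
V₂ = V₁ · sin φ₁ / sin φ₂ = 21.0 × sin 58° / sin 72°
V₂ = 21.0 × 0.8480/0.9511 = 18.7 m/s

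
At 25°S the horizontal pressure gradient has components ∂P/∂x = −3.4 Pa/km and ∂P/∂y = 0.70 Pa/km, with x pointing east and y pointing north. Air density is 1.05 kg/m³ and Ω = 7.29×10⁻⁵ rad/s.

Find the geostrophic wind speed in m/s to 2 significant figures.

54 m/s

Coriolis parameter at 25°S:
f = 2Ω sin φ = 2 × 7.29×10⁻⁵ × sin 25° = 6.16×10⁻⁵ s⁻¹
In the Southern Hemisphere f is negative: f = −6.16×10⁻⁵ s⁻¹.
Component geostrophic relations (x east, y north):
u_g = −(1/(fρ)) ∂P/∂y,  v_g = (1/(fρ)) ∂P/∂x
u_g = −(0.70×10⁻³)/(−6.16×10⁻⁵ × 1.05) = 10.8 m/s;  v_g = (−3.4×10⁻³)/(−6.16×10⁻⁵ × 1.05) = 52.6 m/s
|V_g| = √(u_g² + v_g²) = 53.7 m/s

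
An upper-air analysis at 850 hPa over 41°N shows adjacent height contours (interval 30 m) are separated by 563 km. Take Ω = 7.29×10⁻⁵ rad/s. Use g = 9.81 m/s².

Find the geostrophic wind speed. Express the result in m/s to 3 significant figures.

Coriolis parameter at 41°N:
f = 2Ω sin φ = 2 × 7.29×10⁻⁵ × sin 41° = 9.57×10⁻⁵ s⁻¹
Height gradient: |∂Z/∂n| = 30 m / 563000 m = 5.33×10⁻⁵
On a pressure surface, geostrophic balance gives V_g = (g/f)|∂Z/∂n|:
V_g = 9.81 × 5.33×10⁻⁵ / 9.57×10⁻⁵ = 5.46 m/s

5.46 m/s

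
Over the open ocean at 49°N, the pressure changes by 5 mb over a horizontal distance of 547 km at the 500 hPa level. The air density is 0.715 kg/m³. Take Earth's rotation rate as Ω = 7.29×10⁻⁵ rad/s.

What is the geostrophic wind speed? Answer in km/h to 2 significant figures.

Coriolis parameter at 49°N:
f = 2Ω sin φ = 2 × 7.29×10⁻⁵ × sin 49° = 1.10×10⁻⁴ s⁻¹
Pressure gradient: |∂P/∂n| = 500 Pa / 547000 m = 9.14×10⁻⁴ Pa/m
Geostrophic balance (pressure-gradient force = Coriolis force):
V_g = (1/(fρ)) |∂P/∂n| = 9.14×10⁻⁴ / (1.10×10⁻⁴ × 0.715) = 11.6 m/s
Converting: 11.6 m/s × 3.6 = 42 km/h

42 km/h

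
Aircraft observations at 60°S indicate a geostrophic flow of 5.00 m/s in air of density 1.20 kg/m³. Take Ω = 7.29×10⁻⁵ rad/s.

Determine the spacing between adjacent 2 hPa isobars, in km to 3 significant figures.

Coriolis parameter at 60°S:
f = 2Ω sin φ = 2 × 7.29×10⁻⁵ × sin 60° = 1.26×10⁻⁴ s⁻¹
Geostrophic balance rearranged: |∂P/∂n| = f ρ V_g
|∂P/∂n| = 1.26×10⁻⁴ × 1.20 × 5.00 = 7.58×10⁻⁴ Pa/m
Isobar spacing: Δn = ΔP/|∂P/∂n| = 200 Pa / 7.58×10⁻⁴ Pa/m = 263992 m ≈ 264 km

264 km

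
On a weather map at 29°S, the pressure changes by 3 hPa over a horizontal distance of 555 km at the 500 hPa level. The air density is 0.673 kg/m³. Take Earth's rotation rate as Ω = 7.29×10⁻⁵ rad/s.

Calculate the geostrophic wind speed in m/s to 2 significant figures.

Coriolis parameter at 29°S:
f = 2Ω sin φ = 2 × 7.29×10⁻⁵ × sin 29° = 7.07×10⁻⁵ s⁻¹
Pressure gradient: |∂P/∂n| = 300 Pa / 555000 m = 5.41×10⁻⁴ Pa/m
Geostrophic balance (pressure-gradient force = Coriolis force):
V_g = (1/(fρ)) |∂P/∂n| = 5.41×10⁻⁴ / (7.07×10⁻⁵ × 0.673) = 11.4 m/s

11 m/s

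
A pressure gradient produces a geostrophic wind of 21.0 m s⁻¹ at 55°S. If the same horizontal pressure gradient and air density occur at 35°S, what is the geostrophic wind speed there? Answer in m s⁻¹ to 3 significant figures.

With the same pressure gradient and density, V_g ∝ 1/f ∝ 1/sin φ.
V₂ = V₁ · sin φ₁ / sin φ₂ = 21.0 × sin 55° / sin 35°
V₂ = 21.0 × 0.8192/0.5736 = 30.0 m s⁻¹

30.0 m s⁻¹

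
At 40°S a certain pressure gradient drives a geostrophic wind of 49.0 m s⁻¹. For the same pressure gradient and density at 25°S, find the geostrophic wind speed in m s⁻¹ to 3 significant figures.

74.5 m s⁻¹

With the same pressure gradient and density, V_g ∝ 1/f ∝ 1/sin φ.
V₂ = V₁ · sin φ₁ / sin φ₂ = 49.0 × sin 40° / sin 25°
V₂ = 49.0 × 0.6428/0.4226 = 74.5 m s⁻¹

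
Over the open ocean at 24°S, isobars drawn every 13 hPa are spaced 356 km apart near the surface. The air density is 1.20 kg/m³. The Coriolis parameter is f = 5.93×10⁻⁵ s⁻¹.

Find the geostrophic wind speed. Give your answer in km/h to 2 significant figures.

Pressure gradient: |∂P/∂n| = 1300 Pa / 356000 m = 3.65×10⁻³ Pa/m
Geostrophic balance (pressure-gradient force = Coriolis force):
V_g = (1/(fρ)) |∂P/∂n| = 3.65×10⁻³ / (5.93×10⁻⁵ × 1.20) = 51.3 m/s
Converting: 51.3 m/s × 3.6 = 180 km/h

180 km/h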